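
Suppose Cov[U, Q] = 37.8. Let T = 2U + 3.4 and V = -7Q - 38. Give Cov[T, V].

Cov[T, V] = a·c·Cov[U, Q] = 2·(-7)·37.8 = -529.2. Additive constants drop out.

Cov[T, V] = -529.2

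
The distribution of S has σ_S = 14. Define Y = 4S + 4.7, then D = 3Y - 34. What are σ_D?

σ_Y = |4|·14 = 56.
σ_D = |3|·56 = 168.

σ_D = 168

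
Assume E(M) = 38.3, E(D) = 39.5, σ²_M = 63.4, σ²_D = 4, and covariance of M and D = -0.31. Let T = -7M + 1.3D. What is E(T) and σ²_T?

E(T) = -216.75, σ²_T = 3119.002

E(T) = (-7)·E(M) + 1.3·E(D) = (-7)·38.3 + 1.3·39.5 = -216.75.
σ²_T = a²·σ²_M + b²·σ²_D + 2ab·covariance of M and D with a = -7, b = 1.3.
= (-7)²·63.4 + 1.3²·4 + 2·(-7)·1.3·(-0.31)
= 3106.6 + 6.76 + 5.642 = 3119.002.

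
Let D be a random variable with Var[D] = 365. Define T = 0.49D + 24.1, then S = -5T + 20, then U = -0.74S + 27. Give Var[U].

Var[T] = 0.49²·365 = 87.6365.
Var[S] = (-5)²·87.6365 = 2190.9125.
Var[U] = (-0.74)²·2190.9125 = 1199.743685.

Var[U] = 1199.743685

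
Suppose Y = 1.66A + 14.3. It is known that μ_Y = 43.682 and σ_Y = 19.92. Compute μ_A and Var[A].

μ_A = 17.7, Var[A] = 144

From Y = 1.66A + 14.3: μ_Y = a·μ_A + b, so μ_A = (μ_Y − b)/a = (43.682 − 14.3)/1.66 = 17.7.
Var[Y] = 19.92² = 396.8064.
Var[Y] = a²·Var[A], so Var[A] = 396.8064/1.66² = 144.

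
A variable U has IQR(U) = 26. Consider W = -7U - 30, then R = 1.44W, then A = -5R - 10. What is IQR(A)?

IQR(A) = 1310.4

IQR(W) = |-7|·26 = 182.
IQR(R) = |1.44|·182 = 262.08.
IQR(A) = |-5|·262.08 = 1310.4.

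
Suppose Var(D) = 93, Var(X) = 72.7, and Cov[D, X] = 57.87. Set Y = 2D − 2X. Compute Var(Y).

Var(Y) = 199.84

Var(Y) = a²·Var(D) + b²·Var(X) + 2ab·Cov[D, X] with a = 2, b = -2.
= 2²·93 + (-2)²·72.7 + 2·2·(-2)·57.87
= 372 + 290.8 + (-462.96) = 199.84.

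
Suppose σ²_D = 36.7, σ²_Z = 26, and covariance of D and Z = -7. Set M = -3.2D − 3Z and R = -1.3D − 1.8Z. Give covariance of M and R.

covariance of M and R = 225.452

By bilinearity, covariance of M and R = ac·σ²_D + bd·σ²_Z + (ad+bc)·covariance of D and Z, with a=-3.2, b=-3, c=-1.3, d=-1.8.
ac·σ²_D = (-3.2)·(-1.3)·36.7 = 152.672
bd·σ²_Z = (-3)·(-1.8)·26 = 140.4
(ad+bc)·covariance of D and Z = (9.66)·(-7) = -67.62
covariance of M and R = 152.672 + 140.4 + (-67.62) = 225.452.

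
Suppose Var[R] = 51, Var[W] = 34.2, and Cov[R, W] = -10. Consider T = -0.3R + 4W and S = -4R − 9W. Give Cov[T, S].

By bilinearity, Cov[T, S] = ac·Var[R] + bd·Var[W] + (ad+bc)·Cov[R, W], with a=-0.3, b=4, c=-4, d=-9.
ac·Var[R] = (-0.3)·(-4)·51 = 61.2
bd·Var[W] = 4·(-9)·34.2 = -1231.2
(ad+bc)·Cov[R, W] = (-13.3)·(-10) = 133
Cov[T, S] = 61.2 + (-1231.2) + 133 = -1037.

Cov[T, S] = -1037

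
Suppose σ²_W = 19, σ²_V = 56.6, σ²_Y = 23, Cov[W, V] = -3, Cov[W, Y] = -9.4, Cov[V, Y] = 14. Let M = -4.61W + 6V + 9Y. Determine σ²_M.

σ²_M = 6762.3619

σ²_M = a²·σ²_W + b²·σ²_V + c²·σ²_Y + 2ab·Cov[W, V] + 2ac·Cov[W, Y] + 2bc·Cov[V, Y], with a = -4.61, b = 6, c = 9.
= 403.7899 + 2037.6 + 1863 + 165.96 + 780.012 + 1512
= 6762.3619.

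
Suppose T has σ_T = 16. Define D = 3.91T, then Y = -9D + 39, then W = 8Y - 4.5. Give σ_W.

σ_D = |3.91|·16 = 62.56.
σ_Y = |-9|·62.56 = 563.04.
σ_W = |8|·563.04 = 4504.32.

σ_W = 4504.32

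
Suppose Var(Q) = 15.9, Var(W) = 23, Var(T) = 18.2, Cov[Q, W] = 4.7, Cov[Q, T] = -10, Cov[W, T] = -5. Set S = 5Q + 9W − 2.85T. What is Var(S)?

Var(S) = 3372.8295

Var(S) = a²·Var(Q) + b²·Var(W) + c²·Var(T) + 2ab·Cov[Q, W] + 2ac·Cov[Q, T] + 2bc·Cov[W, T], with a = 5, b = 9, c = -2.85.
= 397.5 + 1863 + 147.8295 + 423 + 285 + 256.5
= 3372.8295.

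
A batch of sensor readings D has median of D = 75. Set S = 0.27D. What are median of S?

A linear map preserves order up to sign, so median of S = a·median of D + b = 0.27·75 = 20.25.

median of S = 20.25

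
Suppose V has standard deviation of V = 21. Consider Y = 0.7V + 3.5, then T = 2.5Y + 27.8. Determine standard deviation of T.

standard deviation of Y = |0.7|·21 = 14.7.
standard deviation of T = |2.5|·14.7 = 36.75.

standard deviation of T = 36.75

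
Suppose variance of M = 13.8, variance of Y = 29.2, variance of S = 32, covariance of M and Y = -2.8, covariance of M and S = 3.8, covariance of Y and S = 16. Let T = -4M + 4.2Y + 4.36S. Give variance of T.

variance of T = a²·variance of M + b²·variance of Y + c²·variance of S + 2ab·covariance of M and Y + 2ac·covariance of M and S + 2bc·covariance of Y and S, with a = -4, b = 4.2, c = 4.36.
= 220.8 + 515.088 + 608.3072 + 94.08 + (-132.544) + 585.984
= 1891.7152.

variance of T = 1891.7152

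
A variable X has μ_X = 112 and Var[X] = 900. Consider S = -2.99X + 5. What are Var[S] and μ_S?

S = -2.99X + 5 is linear with a = -2.99, b = 5.
Var[S] = a²·Var[X] = (-2.99)²·900 = 8046.09 (the additive constant 5 does not affect variance).
μ_S = a·μ_X + b = (-2.99)·112 + 5 = -329.88.

Var[S] = 8046.09, μ_S = -329.88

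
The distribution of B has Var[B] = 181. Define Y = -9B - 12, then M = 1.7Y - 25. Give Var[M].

Var[M] = 42370.29

Var[Y] = (-9)²·181 = 14661.
Var[M] = 1.7²·14661 = 42370.29.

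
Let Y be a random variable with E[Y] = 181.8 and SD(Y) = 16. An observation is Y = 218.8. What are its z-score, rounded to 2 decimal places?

z = (Y − E[Y]) / SD(Y) = (218.8 − 181.8) / 16 ≈ 2.31.

z = 2.31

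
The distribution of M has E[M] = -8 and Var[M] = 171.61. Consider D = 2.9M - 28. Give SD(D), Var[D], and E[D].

D = 2.9M - 28 is linear with a = 2.9, b = -28.
SD(M) = √171.61 = 13.1.
SD(D) = |a|·SD(M) = |2.9|·13.1 = 37.99.
Var[D] = a²·Var[M] = 2.9²·171.61 = 1443.2401 (the additive constant -28 does not affect variance).
E[D] = a·E[M] + b = 2.9·(-8) + (-28) = -51.2.

SD(D) = 37.99, Var[D] = 1443.2401, E[D] = -51.2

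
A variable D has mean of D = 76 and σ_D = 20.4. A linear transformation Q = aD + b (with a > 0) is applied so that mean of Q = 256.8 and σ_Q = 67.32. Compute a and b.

σ_Q = a·σ_D (a > 0), so a = 67.32/20.4 = 3.3.
mean of Q = a·mean of D + b, so b = 256.8 − 3.3·76 = 6.

a = 3.3, b = 6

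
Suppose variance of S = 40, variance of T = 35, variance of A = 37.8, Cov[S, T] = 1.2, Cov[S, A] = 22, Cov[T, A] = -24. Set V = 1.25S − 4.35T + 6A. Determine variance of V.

variance of V = a²·variance of S + b²·variance of T + c²·variance of A + 2ab·Cov[S, T] + 2ac·Cov[S, A] + 2bc·Cov[T, A], with a = 1.25, b = -4.35, c = 6.
= 62.5 + 662.2875 + 1360.8 + (-13.05) + 330 + 1252.8
= 3655.3375.

variance of V = 3655.3375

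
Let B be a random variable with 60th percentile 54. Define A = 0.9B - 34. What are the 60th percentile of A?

Since a = 0.9 > 0 the transformation is increasing, so the 60th percentile of A = a·(P_{60} of B) + b = 0.9·54 + (-34) = 14.6.

60th percentile of A = 14.6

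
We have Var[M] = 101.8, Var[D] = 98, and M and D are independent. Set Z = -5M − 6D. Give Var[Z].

Var[Z] = a²·Var[M] + b²·Var[D] + 2ab·covariance of M and D with a = -5, b = -6.
Independence gives covariance of M and D = 0.
= (-5)²·101.8 + (-6)²·98 + 2·(-5)·(-6)·0
= 2545 + 3528 + 0 = 6073.

Var[Z] = 6073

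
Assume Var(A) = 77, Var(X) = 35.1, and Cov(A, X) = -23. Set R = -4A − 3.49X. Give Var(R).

Var(R) = a²·Var(A) + b²·Var(X) + 2ab·Cov(A, X) with a = -4, b = -3.49.
= (-4)²·77 + (-3.49)²·35.1 + 2·(-4)·(-3.49)·(-23)
= 1232 + 427.52151 + (-642.16) = 1017.36151.

Var(R) = 1017.36151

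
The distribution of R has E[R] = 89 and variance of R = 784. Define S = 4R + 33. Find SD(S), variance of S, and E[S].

S = 4R + 33 is linear with a = 4, b = 33.
SD(R) = √784 = 28.
SD(S) = |a|·SD(R) = |4|·28 = 112.
variance of S = a²·variance of R = 4²·784 = 12544 (the additive constant 33 does not affect variance).
E[S] = a·E[R] + b = 4·89 + 33 = 389.

SD(S) = 112, variance of S = 12544, E[S] = 389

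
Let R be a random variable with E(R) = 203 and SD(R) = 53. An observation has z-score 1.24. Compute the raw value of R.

R = 268.72

R = E(R) + z·SD(R) = 203 + 1.24·53 = 268.72.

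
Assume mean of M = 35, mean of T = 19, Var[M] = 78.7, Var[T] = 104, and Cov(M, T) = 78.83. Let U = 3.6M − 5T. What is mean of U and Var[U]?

mean of U = 31, Var[U] = 782.072

mean of U = 3.6·mean of M + (-5)·mean of T = 3.6·35 + (-5)·19 = 31.
Var[U] = a²·Var[M] + b²·Var[T] + 2ab·Cov(M, T) with a = 3.6, b = -5.
= 3.6²·78.7 + (-5)²·104 + 2·3.6·(-5)·78.83
= 1019.952 + 2600 + (-2837.88) = 782.072.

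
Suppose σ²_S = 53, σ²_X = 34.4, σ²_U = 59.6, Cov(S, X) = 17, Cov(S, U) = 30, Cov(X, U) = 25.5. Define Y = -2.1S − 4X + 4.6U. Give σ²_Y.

σ²_Y = a²·σ²_S + b²·σ²_X + c²·σ²_U + 2ab·Cov(S, X) + 2ac·Cov(S, U) + 2bc·Cov(X, U), with a = -2.1, b = -4, c = 4.6.
= 233.73 + 550.4 + 1261.136 + 285.6 + (-579.6) + (-938.4)
= 812.866.

σ²_Y = 812.866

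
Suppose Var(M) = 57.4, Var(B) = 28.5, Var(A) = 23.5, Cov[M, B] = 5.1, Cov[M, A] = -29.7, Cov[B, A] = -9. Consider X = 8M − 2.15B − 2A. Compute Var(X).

Var(X) = 4596.90125

Var(X) = a²·Var(M) + b²·Var(B) + c²·Var(A) + 2ab·Cov[M, B] + 2ac·Cov[M, A] + 2bc·Cov[B, A], with a = 8, b = -2.15, c = -2.
= 3673.6 + 131.74125 + 94 + (-175.44) + 950.4 + (-77.4)
= 4596.90125.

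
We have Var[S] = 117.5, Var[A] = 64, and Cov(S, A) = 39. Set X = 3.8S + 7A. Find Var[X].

Var[X] = 6907.5

Var[X] = a²·Var[S] + b²·Var[A] + 2ab·Cov(S, A) with a = 3.8, b = 7.
= 3.8²·117.5 + 7²·64 + 2·3.8·7·39
= 1696.7 + 3136 + 2074.8 = 6907.5.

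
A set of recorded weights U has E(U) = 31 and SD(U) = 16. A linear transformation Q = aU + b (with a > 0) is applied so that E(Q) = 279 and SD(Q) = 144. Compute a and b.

a = 9, b = 0

SD(Q) = a·SD(U) (a > 0), so a = 144/16 = 9.
E(Q) = a·E(U) + b, so b = 279 − 9·31 = 0.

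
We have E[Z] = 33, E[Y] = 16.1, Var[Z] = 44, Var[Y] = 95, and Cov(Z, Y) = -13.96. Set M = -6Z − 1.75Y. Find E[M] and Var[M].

E[M] = (-6)·E[Z] + (-1.75)·E[Y] = (-6)·33 + (-1.75)·16.1 = -226.175.
Var[M] = a²·Var[Z] + b²·Var[Y] + 2ab·Cov(Z, Y) with a = -6, b = -1.75.
= (-6)²·44 + (-1.75)²·95 + 2·(-6)·(-1.75)·(-13.96)
= 1584 + 290.9375 + (-293.16) = 1581.7775.

E[M] = -226.175, Var[M] = 1581.7775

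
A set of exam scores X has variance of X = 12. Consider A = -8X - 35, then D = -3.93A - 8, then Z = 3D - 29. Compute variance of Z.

variance of A = (-8)²·12 = 768.
variance of D = (-3.93)²·768 = 11861.6832.
variance of Z = 3²·11861.6832 = 106755.1488.

variance of Z = 106755.1488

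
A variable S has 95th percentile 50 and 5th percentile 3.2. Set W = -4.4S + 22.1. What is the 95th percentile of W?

95th percentile of W = 8.02

Since a = -4.4 < 0 the transformation is decreasing, reversing order: the 95th percentile of W corresponds to the 5th percentile of S.
So P_{95}(W) = a·P_{5}(S) + b = (-4.4)·3.2 + 22.1 = 8.02.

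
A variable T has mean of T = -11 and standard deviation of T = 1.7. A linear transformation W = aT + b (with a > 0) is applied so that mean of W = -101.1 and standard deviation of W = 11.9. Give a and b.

a = 7, b = -24.1

standard deviation of W = a·standard deviation of T (a > 0), so a = 11.9/1.7 = 7.
mean of W = a·mean of T + b, so b = -101.1 − 7·(-11) = -24.1.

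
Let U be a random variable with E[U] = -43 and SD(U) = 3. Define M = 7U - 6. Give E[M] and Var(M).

M = 7U - 6 is linear with a = 7, b = -6.
E[M] = a·E[U] + b = 7·(-43) + (-6) = -307.
Var(U) = 3² = 9.
Var(M) = a²·Var(U) = 7²·9 = 441 (the additive constant -6 does not affect variance).

E[M] = -307, Var(M) = 441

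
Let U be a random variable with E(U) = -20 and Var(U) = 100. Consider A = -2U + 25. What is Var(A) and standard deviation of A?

A = -2U + 25 is linear with a = -2, b = 25.
Var(A) = a²·Var(U) = (-2)²·100 = 400 (the additive constant 25 does not affect variance).
standard deviation of U = √100 = 10.
standard deviation of A = |a|·standard deviation of U = |-2|·10 = 20.

Var(A) = 400, standard deviation of A = 20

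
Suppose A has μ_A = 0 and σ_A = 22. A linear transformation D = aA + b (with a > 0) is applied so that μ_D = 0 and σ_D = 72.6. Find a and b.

a = 3.3, b = 0

σ_D = a·σ_A (a > 0), so a = 72.6/22 = 3.3.
μ_D = a·μ_A + b, so b = 0 − 3.3·0 = 0.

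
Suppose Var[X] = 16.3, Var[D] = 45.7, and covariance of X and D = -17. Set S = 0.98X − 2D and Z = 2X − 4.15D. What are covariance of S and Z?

By bilinearity, covariance of S and Z = ac·Var[X] + bd·Var[D] + (ad+bc)·covariance of X and D, with a=0.98, b=-2, c=2, d=-4.15.
ac·Var[X] = 0.98·2·16.3 = 31.948
bd·Var[D] = (-2)·(-4.15)·45.7 = 379.31
(ad+bc)·covariance of X and D = (-8.067)·(-17) = 137.139
covariance of S and Z = 31.948 + 379.31 + 137.139 = 548.397.

covariance of S and Z = 548.397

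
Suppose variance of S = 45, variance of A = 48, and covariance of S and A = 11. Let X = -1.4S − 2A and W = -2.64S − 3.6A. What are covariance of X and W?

covariance of X and W = 625.44

By bilinearity, covariance of X and W = ac·variance of S + bd·variance of A + (ad+bc)·covariance of S and A, with a=-1.4, b=-2, c=-2.64, d=-3.6.
ac·variance of S = (-1.4)·(-2.64)·45 = 166.32
bd·variance of A = (-2)·(-3.6)·48 = 345.6
(ad+bc)·covariance of S and A = (10.32)·11 = 113.52
covariance of X and W = 166.32 + 345.6 + 113.52 = 625.44.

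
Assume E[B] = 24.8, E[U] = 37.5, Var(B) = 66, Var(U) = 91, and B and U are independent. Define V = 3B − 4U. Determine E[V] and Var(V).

E[V] = 3·E[B] + (-4)·E[U] = 3·24.8 + (-4)·37.5 = -75.6.
Var(V) = a²·Var(B) + b²·Var(U) + 2ab·Cov[B, U] with a = 3, b = -4.
Independence gives Cov[B, U] = 0.
= 3²·66 + (-4)²·91 + 2·3·(-4)·0
= 594 + 1456 + 0 = 2050.

E[V] = -75.6, Var(V) = 2050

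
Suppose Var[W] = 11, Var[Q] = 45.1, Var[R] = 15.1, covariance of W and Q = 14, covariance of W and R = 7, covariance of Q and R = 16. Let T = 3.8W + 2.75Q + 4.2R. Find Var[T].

Var[T] = 1651.91275

Var[T] = a²·Var[W] + b²·Var[Q] + c²·Var[R] + 2ab·covariance of W and Q + 2ac·covariance of W and R + 2bc·covariance of Q and R, with a = 3.8, b = 2.75, c = 4.2.
= 158.84 + 341.06875 + 266.364 + 292.6 + 223.44 + 369.6
= 1651.91275.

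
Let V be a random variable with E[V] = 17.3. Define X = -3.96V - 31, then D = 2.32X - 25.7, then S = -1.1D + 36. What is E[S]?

E[S] = 318.214416

E[X] = (-3.96)·17.3 + (-31) = -99.508.
E[D] = 2.32·(-99.508) + (-25.7) = -256.55856.
E[S] = (-1.1)·(-256.55856) + 36 = 318.214416.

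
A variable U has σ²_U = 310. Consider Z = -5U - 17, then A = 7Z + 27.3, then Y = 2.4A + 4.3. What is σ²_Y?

σ²_Y = 2187360

σ²_Z = (-5)²·310 = 7750.
σ²_A = 7²·7750 = 379750.
σ²_Y = 2.4²·379750 = 2187360.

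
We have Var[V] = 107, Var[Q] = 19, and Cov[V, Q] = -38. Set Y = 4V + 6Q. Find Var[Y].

Var[Y] = a²·Var[V] + b²·Var[Q] + 2ab·Cov[V, Q] with a = 4, b = 6.
= 4²·107 + 6²·19 + 2·4·6·(-38)
= 1712 + 684 + (-1824) = 572.

Var[Y] = 572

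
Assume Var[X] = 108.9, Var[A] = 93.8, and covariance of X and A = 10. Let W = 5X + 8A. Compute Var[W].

Var[W] = 9525.7

Var[W] = a²·Var[X] + b²·Var[A] + 2ab·covariance of X and A with a = 5, b = 8.
= 5²·108.9 + 8²·93.8 + 2·5·8·10
= 2722.5 + 6003.2 + 800 = 9525.7.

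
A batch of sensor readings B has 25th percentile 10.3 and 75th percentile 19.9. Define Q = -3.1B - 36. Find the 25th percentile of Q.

25th percentile of Q = -97.69

Since a = -3.1 < 0 the transformation is decreasing, reversing order: the 25th percentile of Q corresponds to the 75th percentile of B.
So P_{25}(Q) = a·P_{75}(B) + b = (-3.1)·19.9 + (-36) = -97.69.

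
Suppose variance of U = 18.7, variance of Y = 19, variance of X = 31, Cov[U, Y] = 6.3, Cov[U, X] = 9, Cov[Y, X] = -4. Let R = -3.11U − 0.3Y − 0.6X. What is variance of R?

variance of R = a²·variance of U + b²·variance of Y + c²·variance of X + 2ab·Cov[U, Y] + 2ac·Cov[U, X] + 2bc·Cov[Y, X], with a = -3.11, b = -0.3, c = -0.6.
= 180.86827 + 1.71 + 11.16 + 11.7558 + 33.588 + (-1.44)
= 237.64207.

variance of R = 237.64207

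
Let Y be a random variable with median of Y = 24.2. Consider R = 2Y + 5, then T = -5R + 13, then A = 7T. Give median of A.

median of A = -1778

median of R = 2·24.2 + 5 = 53.4.
median of T = (-5)·53.4 + 13 = -254.
median of A = 7·(-254) = -1778.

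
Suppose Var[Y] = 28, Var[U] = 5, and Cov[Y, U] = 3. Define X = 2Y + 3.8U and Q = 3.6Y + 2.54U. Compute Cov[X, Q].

Cov[X, Q] = 306.14

By bilinearity, Cov[X, Q] = ac·Var[Y] + bd·Var[U] + (ad+bc)·Cov[Y, U], with a=2, b=3.8, c=3.6, d=2.54.
ac·Var[Y] = 2·3.6·28 = 201.6
bd·Var[U] = 3.8·2.54·5 = 48.26
(ad+bc)·Cov[Y, U] = (18.76)·3 = 56.28
Cov[X, Q] = 201.6 + 48.26 + 56.28 = 306.14.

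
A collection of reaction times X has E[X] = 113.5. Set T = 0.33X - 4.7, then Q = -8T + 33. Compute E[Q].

E[T] = 0.33·113.5 + (-4.7) = 32.755.
E[Q] = (-8)·32.755 + 33 = -229.04.

E[Q] = -229.04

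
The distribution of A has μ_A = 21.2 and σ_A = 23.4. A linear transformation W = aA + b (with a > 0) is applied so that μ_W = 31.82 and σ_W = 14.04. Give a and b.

a = 0.6, b = 19.1

σ_W = a·σ_A (a > 0), so a = 14.04/23.4 = 0.6.
μ_W = a·μ_A + b, so b = 31.82 − 0.6·21.2 = 19.1.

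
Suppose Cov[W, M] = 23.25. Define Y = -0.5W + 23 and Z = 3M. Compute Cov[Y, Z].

Cov[Y, Z] = a·c·Cov[W, M] = (-0.5)·3·23.25 = -34.875. Additive constants drop out.

Cov[Y, Z] = -34.875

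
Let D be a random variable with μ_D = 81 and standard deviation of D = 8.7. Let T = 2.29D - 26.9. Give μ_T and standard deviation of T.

μ_T = 158.59, standard deviation of T = 19.923

T = 2.29D - 26.9 is linear with a = 2.29, b = -26.9.
μ_T = a·μ_D + b = 2.29·81 + (-26.9) = 158.59.
standard deviation of T = |a|·standard deviation of D = |2.29|·8.7 = 19.923.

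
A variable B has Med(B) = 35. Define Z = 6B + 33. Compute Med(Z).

Med(Z) = 243

A linear map preserves order up to sign, so Med(Z) = a·Med(B) + b = 6·35 + 33 = 243.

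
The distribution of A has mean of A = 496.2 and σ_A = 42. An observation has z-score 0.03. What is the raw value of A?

A = 497.46

A = mean of A + z·σ_A = 496.2 + 0.03·42 = 497.46.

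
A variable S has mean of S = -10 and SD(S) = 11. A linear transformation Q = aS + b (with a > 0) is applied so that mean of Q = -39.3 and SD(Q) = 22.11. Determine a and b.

SD(Q) = a·SD(S) (a > 0), so a = 22.11/11 = 2.01.
mean of Q = a·mean of S + b, so b = -39.3 − 2.01·(-10) = -19.2.

a = 2.01, b = -19.2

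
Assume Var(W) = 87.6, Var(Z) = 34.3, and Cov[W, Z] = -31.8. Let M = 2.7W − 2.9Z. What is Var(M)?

Var(M) = a²·Var(W) + b²·Var(Z) + 2ab·Cov[W, Z] with a = 2.7, b = -2.9.
= 2.7²·87.6 + (-2.9)²·34.3 + 2·2.7·(-2.9)·(-31.8)
= 638.604 + 288.463 + 497.988 = 1425.055.

Var(M) = 1425.055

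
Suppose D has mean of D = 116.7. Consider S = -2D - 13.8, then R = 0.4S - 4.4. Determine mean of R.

mean of R = -103.28

mean of S = (-2)·116.7 + (-13.8) = -247.2.
mean of R = 0.4·(-247.2) + (-4.4) = -103.28.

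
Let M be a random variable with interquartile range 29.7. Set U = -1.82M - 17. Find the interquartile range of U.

IQR(U) = 54.054

Under U = aM + b, IQR(U) = |a|·IQR(M) = |-1.82|·29.7 = 54.054 (shifts cancel; spread scales by |a|).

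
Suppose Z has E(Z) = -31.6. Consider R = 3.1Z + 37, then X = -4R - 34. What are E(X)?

E(R) = 3.1·(-31.6) + 37 = -60.96.
E(X) = (-4)·(-60.96) + (-34) = 209.84.

E(X) = 209.84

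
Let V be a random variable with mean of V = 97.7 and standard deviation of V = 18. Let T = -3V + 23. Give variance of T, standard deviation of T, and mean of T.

T = -3V + 23 is linear with a = -3, b = 23.
variance of V = 18² = 324.
variance of T = a²·variance of V = (-3)²·324 = 2916 (the additive constant 23 does not affect variance).
standard deviation of T = |a|·standard deviation of V = |-3|·18 = 54.
mean of T = a·mean of V + b = (-3)·97.7 + 23 = -270.1.

variance of T = 2916, standard deviation of T = 54, mean of T = -270.1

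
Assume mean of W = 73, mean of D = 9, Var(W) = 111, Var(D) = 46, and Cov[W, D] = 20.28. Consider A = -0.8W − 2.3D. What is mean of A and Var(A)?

mean of A = (-0.8)·mean of W + (-2.3)·mean of D = (-0.8)·73 + (-2.3)·9 = -79.1.
Var(A) = a²·Var(W) + b²·Var(D) + 2ab·Cov[W, D] with a = -0.8, b = -2.3.
= (-0.8)²·111 + (-2.3)²·46 + 2·(-0.8)·(-2.3)·20.28
= 71.04 + 243.34 + 74.6304 = 389.0104.

mean of A = -79.1, Var(A) = 389.0104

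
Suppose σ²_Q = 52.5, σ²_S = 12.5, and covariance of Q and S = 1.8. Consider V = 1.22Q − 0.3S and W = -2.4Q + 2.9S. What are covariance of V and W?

covariance of V and W = -156.9306

By bilinearity, covariance of V and W = ac·σ²_Q + bd·σ²_S + (ad+bc)·covariance of Q and S, with a=1.22, b=-0.3, c=-2.4, d=2.9.
ac·σ²_Q = 1.22·(-2.4)·52.5 = -153.72
bd·σ²_S = (-0.3)·2.9·12.5 = -10.875
(ad+bc)·covariance of Q and S = (4.258)·1.8 = 7.6644
covariance of V and W = -153.72 + (-10.875) + 7.6644 = -156.9306.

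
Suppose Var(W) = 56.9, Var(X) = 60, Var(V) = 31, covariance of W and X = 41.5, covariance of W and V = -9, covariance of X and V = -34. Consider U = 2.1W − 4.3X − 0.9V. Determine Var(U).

Var(U) = 406.809

Var(U) = a²·Var(W) + b²·Var(X) + c²·Var(V) + 2ab·covariance of W and X + 2ac·covariance of W and V + 2bc·covariance of X and V, with a = 2.1, b = -4.3, c = -0.9.
= 250.929 + 1109.4 + 25.11 + (-749.49) + 34.02 + (-263.16)
= 406.809.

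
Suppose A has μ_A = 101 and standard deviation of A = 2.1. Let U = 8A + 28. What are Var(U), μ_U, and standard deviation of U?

U = 8A + 28 is linear with a = 8, b = 28.
Var(A) = 2.1² = 4.41.
Var(U) = a²·Var(A) = 8²·4.41 = 282.24 (the additive constant 28 does not affect variance).
μ_U = a·μ_A + b = 8·101 + 28 = 836.
standard deviation of U = |a|·standard deviation of A = |8|·2.1 = 16.8.

Var(U) = 282.24, μ_U = 836, standard deviation of U = 16.8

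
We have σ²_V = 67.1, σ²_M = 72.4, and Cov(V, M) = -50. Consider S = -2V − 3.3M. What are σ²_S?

σ²_S = a²·σ²_V + b²·σ²_M + 2ab·Cov(V, M) with a = -2, b = -3.3.
= (-2)²·67.1 + (-3.3)²·72.4 + 2·(-2)·(-3.3)·(-50)
= 268.4 + 788.436 + (-660) = 396.836.

σ²_S = 396.836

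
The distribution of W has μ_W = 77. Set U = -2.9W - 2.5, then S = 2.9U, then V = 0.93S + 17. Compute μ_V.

μ_U = (-2.9)·77 + (-2.5) = -225.8.
μ_S = 2.9·(-225.8) = -654.82.
μ_V = 0.93·(-654.82) + 17 = -591.9826.

μ_V = -591.9826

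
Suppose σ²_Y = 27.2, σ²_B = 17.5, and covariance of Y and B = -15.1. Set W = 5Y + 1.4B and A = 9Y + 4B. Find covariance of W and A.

By bilinearity, covariance of W and A = ac·σ²_Y + bd·σ²_B + (ad+bc)·covariance of Y and B, with a=5, b=1.4, c=9, d=4.
ac·σ²_Y = 5·9·27.2 = 1224
bd·σ²_B = 1.4·4·17.5 = 98
(ad+bc)·covariance of Y and B = (32.6)·(-15.1) = -492.26
covariance of W and A = 1224 + 98 + (-492.26) = 829.74.

covariance of W and A = 829.74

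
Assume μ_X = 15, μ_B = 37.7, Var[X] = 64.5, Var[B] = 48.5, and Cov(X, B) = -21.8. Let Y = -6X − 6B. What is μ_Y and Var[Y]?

μ_Y = (-6)·μ_X + (-6)·μ_B = (-6)·15 + (-6)·37.7 = -316.2.
Var[Y] = a²·Var[X] + b²·Var[B] + 2ab·Cov(X, B) with a = -6, b = -6.
= (-6)²·64.5 + (-6)²·48.5 + 2·(-6)·(-6)·(-21.8)
= 2322 + 1746 + (-1569.6) = 2498.4.

μ_Y = -316.2, Var[Y] = 2498.4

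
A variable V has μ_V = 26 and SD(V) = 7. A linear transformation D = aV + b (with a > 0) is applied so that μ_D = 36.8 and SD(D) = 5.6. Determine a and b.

a = 0.8, b = 16

SD(D) = a·SD(V) (a > 0), so a = 5.6/7 = 0.8.
μ_D = a·μ_V + b, so b = 36.8 − 0.8·26 = 16.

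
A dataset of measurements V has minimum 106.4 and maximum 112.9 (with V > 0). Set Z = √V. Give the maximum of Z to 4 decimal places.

√V is increasing on this domain, so max(Z) comes from max(V) = 112.9: max(Z) = √(112.9) ≈ 10.6254.

max(Z) = 10.6254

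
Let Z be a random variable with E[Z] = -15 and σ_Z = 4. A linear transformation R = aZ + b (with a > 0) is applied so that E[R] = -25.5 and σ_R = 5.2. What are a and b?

σ_R = a·σ_Z (a > 0), so a = 5.2/4 = 1.3.
E[R] = a·E[Z] + b, so b = -25.5 − 1.3·(-15) = -6.

a = 1.3, b = -6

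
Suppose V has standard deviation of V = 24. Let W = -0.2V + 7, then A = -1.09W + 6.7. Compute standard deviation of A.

standard deviation of A = 5.232

standard deviation of W = |-0.2|·24 = 4.8.
standard deviation of A = |-1.09|·4.8 = 5.232.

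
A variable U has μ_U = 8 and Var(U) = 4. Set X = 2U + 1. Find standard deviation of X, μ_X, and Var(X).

X = 2U + 1 is linear with a = 2, b = 1.
standard deviation of U = √4 = 2.
standard deviation of X = |a|·standard deviation of U = |2|·2 = 4.
μ_X = a·μ_U + b = 2·8 + 1 = 17.
Var(X) = a²·Var(U) = 2²·4 = 16 (the additive constant 1 does not affect variance).

standard deviation of X = 4, μ_X = 17, Var(X) = 16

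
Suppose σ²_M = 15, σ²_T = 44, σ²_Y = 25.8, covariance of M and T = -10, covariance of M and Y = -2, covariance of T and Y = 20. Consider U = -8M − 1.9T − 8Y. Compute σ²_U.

σ²_U = a²·σ²_M + b²·σ²_T + c²·σ²_Y + 2ab·covariance of M and T + 2ac·covariance of M and Y + 2bc·covariance of T and Y, with a = -8, b = -1.9, c = -8.
= 960 + 158.84 + 1651.2 + (-304) + (-256) + 608
= 2818.04.

σ²_U = 2818.04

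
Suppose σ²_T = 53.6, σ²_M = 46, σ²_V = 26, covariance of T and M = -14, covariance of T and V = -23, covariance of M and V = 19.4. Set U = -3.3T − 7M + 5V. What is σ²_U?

σ²_U = 2241.904

σ²_U = a²·σ²_T + b²·σ²_M + c²·σ²_V + 2ab·covariance of T and M + 2ac·covariance of T and V + 2bc·covariance of M and V, with a = -3.3, b = -7, c = 5.
= 583.704 + 2254 + 650 + (-646.8) + 759 + (-1358)
= 2241.904.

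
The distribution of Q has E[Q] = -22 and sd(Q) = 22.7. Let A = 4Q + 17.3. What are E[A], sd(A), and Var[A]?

A = 4Q + 17.3 is linear with a = 4, b = 17.3.
E[A] = a·E[Q] + b = 4·(-22) + 17.3 = -70.7.
sd(A) = |a|·sd(Q) = |4|·22.7 = 90.8.
Var[Q] = 22.7² = 515.29.
Var[A] = a²·Var[Q] = 4²·515.29 = 8244.64 (the additive constant 17.3 does not affect variance).

E[A] = -70.7, sd(A) = 90.8, Var[A] = 8244.64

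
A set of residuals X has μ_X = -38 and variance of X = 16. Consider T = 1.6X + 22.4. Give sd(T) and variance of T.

sd(T) = 6.4, variance of T = 40.96

T = 1.6X + 22.4 is linear with a = 1.6, b = 22.4.
sd(X) = √16 = 4.
sd(T) = |a|·sd(X) = |1.6|·4 = 6.4.
variance of T = a²·variance of X = 1.6²·16 = 40.96 (the additive constant 22.4 does not affect variance).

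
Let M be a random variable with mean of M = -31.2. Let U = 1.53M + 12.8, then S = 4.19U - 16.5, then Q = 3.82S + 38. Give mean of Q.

mean of U = 1.53·(-31.2) + 12.8 = -34.936.
mean of S = 4.19·(-34.936) + (-16.5) = -162.88184.
mean of Q = 3.82·(-162.88184) + 38 = -584.2086288.

mean of Q = -584.2086288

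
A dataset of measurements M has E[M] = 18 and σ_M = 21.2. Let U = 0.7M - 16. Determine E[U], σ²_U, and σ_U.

E[U] = -3.4, σ²_U = 220.2256, σ_U = 14.84

U = 0.7M - 16 is linear with a = 0.7, b = -16.
E[U] = a·E[M] + b = 0.7·18 + (-16) = -3.4.
σ²_M = 21.2² = 449.44.
σ²_U = a²·σ²_M = 0.7²·449.44 = 220.2256 (the additive constant -16 does not affect variance).
σ_U = |a|·σ_M = |0.7|·21.2 = 14.84.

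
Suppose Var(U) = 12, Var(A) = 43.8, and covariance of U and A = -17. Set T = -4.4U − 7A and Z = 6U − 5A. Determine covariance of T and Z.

By bilinearity, covariance of T and Z = ac·Var(U) + bd·Var(A) + (ad+bc)·covariance of U and A, with a=-4.4, b=-7, c=6, d=-5.
ac·Var(U) = (-4.4)·6·12 = -316.8
bd·Var(A) = (-7)·(-5)·43.8 = 1533
(ad+bc)·covariance of U and A = (-20)·(-17) = 340
covariance of T and Z = -316.8 + 1533 + 340 = 1556.2.

covariance of T and Z = 1556.2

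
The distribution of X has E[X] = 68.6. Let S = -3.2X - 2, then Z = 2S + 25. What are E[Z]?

E[Z] = -418.04

E[S] = (-3.2)·68.6 + (-2) = -221.52.
E[Z] = 2·(-221.52) + 25 = -418.04.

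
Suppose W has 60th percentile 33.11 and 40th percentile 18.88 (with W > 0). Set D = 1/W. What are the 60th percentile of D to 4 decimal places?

1/W is decreasing on W > 0, so percentile order reverses: P_{60}(D) uses P_{40}(W) = 18.88.
P_{60}(D) = 1/18.88 ≈ 0.053.

60th percentile of D = 0.053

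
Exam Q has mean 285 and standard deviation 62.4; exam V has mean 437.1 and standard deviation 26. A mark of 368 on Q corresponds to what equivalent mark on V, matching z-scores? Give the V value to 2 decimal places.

z = (368 − 285)/62.4 ≈ 1.3301.
V = 437.1 + z·26 = 437.1 + (368 − 285)·26/62.4 ≈ 471.68.

V = 471.68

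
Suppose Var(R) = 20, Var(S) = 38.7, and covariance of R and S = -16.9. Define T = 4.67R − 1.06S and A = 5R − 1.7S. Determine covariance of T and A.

By bilinearity, covariance of T and A = ac·Var(R) + bd·Var(S) + (ad+bc)·covariance of R and S, with a=4.67, b=-1.06, c=5, d=-1.7.
ac·Var(R) = 4.67·5·20 = 467
bd·Var(S) = (-1.06)·(-1.7)·38.7 = 69.7374
(ad+bc)·covariance of R and S = (-13.239)·(-16.9) = 223.7391
covariance of T and A = 467 + 69.7374 + 223.7391 = 760.4765.

covariance of T and A = 760.4765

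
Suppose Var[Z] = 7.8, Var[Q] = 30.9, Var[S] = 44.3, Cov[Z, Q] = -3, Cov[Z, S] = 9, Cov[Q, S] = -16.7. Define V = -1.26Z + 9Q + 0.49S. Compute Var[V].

Var[V] = 2435.55251

Var[V] = a²·Var[Z] + b²·Var[Q] + c²·Var[S] + 2ab·Cov[Z, Q] + 2ac·Cov[Z, S] + 2bc·Cov[Q, S], with a = -1.26, b = 9, c = 0.49.
= 12.38328 + 2502.9 + 10.63643 + 68.04 + (-11.1132) + (-147.294)
= 2435.55251.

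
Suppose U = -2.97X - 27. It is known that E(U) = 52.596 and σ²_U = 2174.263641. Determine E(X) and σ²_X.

E(X) = -26.8, σ²_X = 246.49

From U = -2.97X - 27: E(U) = a·E(X) + b, so E(X) = (E(U) − b)/a = (52.596 − (-27))/(-2.97) = -26.8.
σ²_U = a²·σ²_X, so σ²_X = 2174.263641/(-2.97)² = 246.49.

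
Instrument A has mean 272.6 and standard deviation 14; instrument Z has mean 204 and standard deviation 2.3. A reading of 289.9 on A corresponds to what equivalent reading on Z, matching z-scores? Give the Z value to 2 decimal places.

z = (289.9 − 272.6)/14 ≈ 1.2357.
Z = 204 + z·2.3 = 204 + (289.9 − 272.6)·2.3/14 ≈ 206.84.

Z = 206.84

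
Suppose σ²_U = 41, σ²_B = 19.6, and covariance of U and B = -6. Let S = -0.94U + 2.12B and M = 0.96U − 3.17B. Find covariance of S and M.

covariance of S and M = -198.80824

By bilinearity, covariance of S and M = ac·σ²_U + bd·σ²_B + (ad+bc)·covariance of U and B, with a=-0.94, b=2.12, c=0.96, d=-3.17.
ac·σ²_U = (-0.94)·0.96·41 = -36.9984
bd·σ²_B = 2.12·(-3.17)·19.6 = -131.71984
(ad+bc)·covariance of U and B = (5.015)·(-6) = -30.09
covariance of S and M = -36.9984 + (-131.71984) + (-30.09) = -198.80824.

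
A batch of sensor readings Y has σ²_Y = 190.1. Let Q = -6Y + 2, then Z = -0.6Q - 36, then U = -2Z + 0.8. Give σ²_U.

σ²_U = 9854.784

σ²_Q = (-6)²·190.1 = 6843.6.
σ²_Z = (-0.6)²·6843.6 = 2463.696.
σ²_U = (-2)²·2463.696 = 9854.784.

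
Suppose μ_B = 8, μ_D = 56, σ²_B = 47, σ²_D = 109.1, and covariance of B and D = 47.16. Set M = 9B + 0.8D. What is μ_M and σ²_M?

μ_M = 9·μ_B + 0.8·μ_D = 9·8 + 0.8·56 = 116.8.
σ²_M = a²·σ²_B + b²·σ²_D + 2ab·covariance of B and D with a = 9, b = 0.8.
= 9²·47 + 0.8²·109.1 + 2·9·0.8·47.16
= 3807 + 69.824 + 679.104 = 4555.928.

μ_M = 116.8, σ²_M = 4555.928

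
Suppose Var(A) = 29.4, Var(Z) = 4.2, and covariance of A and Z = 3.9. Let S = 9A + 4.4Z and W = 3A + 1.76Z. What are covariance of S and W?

By bilinearity, covariance of S and W = ac·Var(A) + bd·Var(Z) + (ad+bc)·covariance of A and Z, with a=9, b=4.4, c=3, d=1.76.
ac·Var(A) = 9·3·29.4 = 793.8
bd·Var(Z) = 4.4·1.76·4.2 = 32.5248
(ad+bc)·covariance of A and Z = (29.04)·3.9 = 113.256
covariance of S and W = 793.8 + 32.5248 + 113.256 = 939.5808.

covariance of S and W = 939.5808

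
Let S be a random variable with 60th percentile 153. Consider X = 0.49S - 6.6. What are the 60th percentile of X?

60th percentile of X = 68.37

Since a = 0.49 > 0 the transformation is increasing, so the 60th percentile of X = a·(P_{60} of S) + b = 0.49·153 + (-6.6) = 68.37.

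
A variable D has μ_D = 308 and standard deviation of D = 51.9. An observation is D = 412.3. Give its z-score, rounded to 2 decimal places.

z = (D − μ_D) / standard deviation of D = (412.3 − 308) / 51.9 ≈ 2.01.

z = 2.01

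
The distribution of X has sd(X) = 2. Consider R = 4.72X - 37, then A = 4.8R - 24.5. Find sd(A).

sd(A) = 45.312

sd(R) = |4.72|·2 = 9.44.
sd(A) = |4.8|·9.44 = 45.312.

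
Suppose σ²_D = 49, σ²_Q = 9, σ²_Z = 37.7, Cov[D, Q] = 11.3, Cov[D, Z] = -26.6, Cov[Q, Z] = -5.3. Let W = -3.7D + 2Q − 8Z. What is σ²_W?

σ²_W = a²·σ²_D + b²·σ²_Q + c²·σ²_Z + 2ab·Cov[D, Q] + 2ac·Cov[D, Z] + 2bc·Cov[Q, Z], with a = -3.7, b = 2, c = -8.
= 670.81 + 36 + 2412.8 + (-167.24) + (-1574.72) + 169.6
= 1547.25.

σ²_W = 1547.25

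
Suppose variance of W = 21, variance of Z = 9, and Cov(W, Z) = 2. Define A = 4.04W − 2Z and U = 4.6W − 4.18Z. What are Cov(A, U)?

Cov(A, U) = 413.3296

By bilinearity, Cov(A, U) = ac·variance of W + bd·variance of Z + (ad+bc)·Cov(W, Z), with a=4.04, b=-2, c=4.6, d=-4.18.
ac·variance of W = 4.04·4.6·21 = 390.264
bd·variance of Z = (-2)·(-4.18)·9 = 75.24
(ad+bc)·Cov(W, Z) = (-26.0872)·2 = -52.1744
Cov(A, U) = 390.264 + 75.24 + (-52.1744) = 413.3296.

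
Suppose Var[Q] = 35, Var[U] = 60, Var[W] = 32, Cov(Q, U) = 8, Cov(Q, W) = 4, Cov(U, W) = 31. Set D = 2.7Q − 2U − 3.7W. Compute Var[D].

Var[D] = 1225.71

Var[D] = a²·Var[Q] + b²·Var[U] + c²·Var[W] + 2ab·Cov(Q, U) + 2ac·Cov(Q, W) + 2bc·Cov(U, W), with a = 2.7, b = -2, c = -3.7.
= 255.15 + 240 + 438.08 + (-86.4) + (-79.92) + 458.8
= 1225.71.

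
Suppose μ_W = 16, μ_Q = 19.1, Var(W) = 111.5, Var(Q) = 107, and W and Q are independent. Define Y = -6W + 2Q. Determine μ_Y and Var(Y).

μ_Y = -57.8, Var(Y) = 4442

μ_Y = (-6)·μ_W + 2·μ_Q = (-6)·16 + 2·19.1 = -57.8.
Var(Y) = a²·Var(W) + b²·Var(Q) + 2ab·Cov(W, Q) with a = -6, b = 2.
Independence gives Cov(W, Q) = 0.
= (-6)²·111.5 + 2²·107 + 2·(-6)·2·0
= 4014 + 428 + 0 = 4442.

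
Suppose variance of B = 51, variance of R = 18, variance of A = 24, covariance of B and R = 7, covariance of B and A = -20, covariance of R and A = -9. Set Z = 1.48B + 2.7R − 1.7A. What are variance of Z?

variance of Z = 551.4944

variance of Z = a²·variance of B + b²·variance of R + c²·variance of A + 2ab·covariance of B and R + 2ac·covariance of B and A + 2bc·covariance of R and A, with a = 1.48, b = 2.7, c = -1.7.
= 111.7104 + 131.22 + 69.36 + 55.944 + 100.64 + 82.62
= 551.4944.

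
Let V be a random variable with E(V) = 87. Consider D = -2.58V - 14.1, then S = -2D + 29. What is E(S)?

E(D) = (-2.58)·87 + (-14.1) = -238.56.
E(S) = (-2)·(-238.56) + 29 = 506.12.

E(S) = 506.12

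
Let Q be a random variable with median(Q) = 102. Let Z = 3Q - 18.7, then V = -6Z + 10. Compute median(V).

median(Z) = 3·102 + (-18.7) = 287.3.
median(V) = (-6)·287.3 + 10 = -1713.8.

median(V) = -1713.8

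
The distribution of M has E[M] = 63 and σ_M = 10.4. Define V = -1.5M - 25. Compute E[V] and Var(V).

V = -1.5M - 25 is linear with a = -1.5, b = -25.
E[V] = a·E[M] + b = (-1.5)·63 + (-25) = -119.5.
Var(M) = 10.4² = 108.16.
Var(V) = a²·Var(M) = (-1.5)²·108.16 = 243.36 (the additive constant -25 does not affect variance).

E[V] = -119.5, Var(V) = 243.36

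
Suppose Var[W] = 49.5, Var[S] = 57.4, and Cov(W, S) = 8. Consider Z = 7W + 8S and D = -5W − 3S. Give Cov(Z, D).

By bilinearity, Cov(Z, D) = ac·Var[W] + bd·Var[S] + (ad+bc)·Cov(W, S), with a=7, b=8, c=-5, d=-3.
ac·Var[W] = 7·(-5)·49.5 = -1732.5
bd·Var[S] = 8·(-3)·57.4 = -1377.6
(ad+bc)·Cov(W, S) = (-61)·8 = -488
Cov(Z, D) = -1732.5 + (-1377.6) + (-488) = -3598.1.

Cov(Z, D) = -3598.1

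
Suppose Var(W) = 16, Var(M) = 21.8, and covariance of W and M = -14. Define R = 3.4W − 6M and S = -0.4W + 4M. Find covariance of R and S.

By bilinearity, covariance of R and S = ac·Var(W) + bd·Var(M) + (ad+bc)·covariance of W and M, with a=3.4, b=-6, c=-0.4, d=4.
ac·Var(W) = 3.4·(-0.4)·16 = -21.76
bd·Var(M) = (-6)·4·21.8 = -523.2
(ad+bc)·covariance of W and M = (16)·(-14) = -224
covariance of R and S = -21.76 + (-523.2) + (-224) = -768.96.

covariance of R and S = -768.96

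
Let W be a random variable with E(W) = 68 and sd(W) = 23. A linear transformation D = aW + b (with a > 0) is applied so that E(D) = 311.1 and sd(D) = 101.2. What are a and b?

a = 4.4, b = 11.9

sd(D) = a·sd(W) (a > 0), so a = 101.2/23 = 4.4.
E(D) = a·E(W) + b, so b = 311.1 − 4.4·68 = 11.9.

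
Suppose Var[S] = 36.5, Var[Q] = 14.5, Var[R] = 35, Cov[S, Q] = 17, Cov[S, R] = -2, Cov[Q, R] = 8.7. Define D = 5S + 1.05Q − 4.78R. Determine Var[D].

Var[D] = 1914.94965

Var[D] = a²·Var[S] + b²·Var[Q] + c²·Var[R] + 2ab·Cov[S, Q] + 2ac·Cov[S, R] + 2bc·Cov[Q, R], with a = 5, b = 1.05, c = -4.78.
= 912.5 + 15.98625 + 799.694 + 178.5 + 95.6 + (-87.3306)
= 1914.94965.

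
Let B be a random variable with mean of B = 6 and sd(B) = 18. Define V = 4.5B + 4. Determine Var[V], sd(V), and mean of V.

Var[V] = 6561, sd(V) = 81, mean of V = 31

V = 4.5B + 4 is linear with a = 4.5, b = 4.
Var[B] = 18² = 324.
Var[V] = a²·Var[B] = 4.5²·324 = 6561 (the additive constant 4 does not affect variance).
sd(V) = |a|·sd(B) = |4.5|·18 = 81.
mean of V = a·mean of B + b = 4.5·6 + 4 = 31.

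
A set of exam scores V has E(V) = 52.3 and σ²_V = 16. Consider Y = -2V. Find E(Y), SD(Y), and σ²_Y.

Y = -2V is linear with a = -2, b = 0.
E(Y) = a·E(V) + b = (-2)·52.3 = -104.6.
SD(V) = √16 = 4.
SD(Y) = |a|·SD(V) = |-2|·4 = 8.
σ²_Y = a²·σ²_V = (-2)²·16 = 64.

E(Y) = -104.6, SD(Y) = 8, σ²_Y = 64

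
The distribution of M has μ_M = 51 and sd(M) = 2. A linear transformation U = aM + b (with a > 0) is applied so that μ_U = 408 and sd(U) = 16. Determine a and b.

a = 8, b = 0

sd(U) = a·sd(M) (a > 0), so a = 16/2 = 8.
μ_U = a·μ_M + b, so b = 408 − 8·51 = 0.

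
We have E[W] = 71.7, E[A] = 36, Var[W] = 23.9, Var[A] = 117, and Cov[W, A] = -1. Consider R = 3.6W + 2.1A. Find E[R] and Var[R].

E[R] = 3.6·E[W] + 2.1·E[A] = 3.6·71.7 + 2.1·36 = 333.72.
Var[R] = a²·Var[W] + b²·Var[A] + 2ab·Cov[W, A] with a = 3.6, b = 2.1.
= 3.6²·23.9 + 2.1²·117 + 2·3.6·2.1·(-1)
= 309.744 + 515.97 + (-15.12) = 810.594.

E[R] = 333.72, Var[R] = 810.594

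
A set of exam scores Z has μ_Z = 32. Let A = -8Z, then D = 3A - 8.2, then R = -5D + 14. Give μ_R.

μ_A = (-8)·32 = -256.
μ_D = 3·(-256) + (-8.2) = -776.2.
μ_R = (-5)·(-776.2) + 14 = 3895.

μ_R = 3895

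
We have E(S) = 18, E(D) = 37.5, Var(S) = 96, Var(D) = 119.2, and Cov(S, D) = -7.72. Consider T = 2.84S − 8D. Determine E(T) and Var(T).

E(T) = 2.84·E(S) + (-8)·E(D) = 2.84·18 + (-8)·37.5 = -248.88.
Var(T) = a²·Var(S) + b²·Var(D) + 2ab·Cov(S, D) with a = 2.84, b = -8.
= 2.84²·96 + (-8)²·119.2 + 2·2.84·(-8)·(-7.72)
= 774.2976 + 7628.8 + 350.7968 = 8753.8944.

E(T) = -248.88, Var(T) = 8753.8944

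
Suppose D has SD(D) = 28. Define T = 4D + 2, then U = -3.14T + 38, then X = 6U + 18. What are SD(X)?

SD(T) = |4|·28 = 112.
SD(U) = |-3.14|·112 = 351.68.
SD(X) = |6|·351.68 = 2110.08.

SD(X) = 2110.08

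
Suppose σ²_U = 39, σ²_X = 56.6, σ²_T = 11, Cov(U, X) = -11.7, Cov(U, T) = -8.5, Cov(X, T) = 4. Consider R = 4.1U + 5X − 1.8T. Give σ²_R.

σ²_R = 1679.99

σ²_R = a²·σ²_U + b²·σ²_X + c²·σ²_T + 2ab·Cov(U, X) + 2ac·Cov(U, T) + 2bc·Cov(X, T), with a = 4.1, b = 5, c = -1.8.
= 655.59 + 1415 + 35.64 + (-479.7) + 125.46 + (-72)
= 1679.99.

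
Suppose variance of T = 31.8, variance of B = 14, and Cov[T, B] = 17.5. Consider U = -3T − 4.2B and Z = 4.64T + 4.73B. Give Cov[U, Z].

Cov[U, Z] = -1310.145

By bilinearity, Cov[U, Z] = ac·variance of T + bd·variance of B + (ad+bc)·Cov[T, B], with a=-3, b=-4.2, c=4.64, d=4.73.
ac·variance of T = (-3)·4.64·31.8 = -442.656
bd·variance of B = (-4.2)·4.73·14 = -278.124
(ad+bc)·Cov[T, B] = (-33.678)·17.5 = -589.365
Cov[U, Z] = -442.656 + (-278.124) + (-589.365) = -1310.145.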